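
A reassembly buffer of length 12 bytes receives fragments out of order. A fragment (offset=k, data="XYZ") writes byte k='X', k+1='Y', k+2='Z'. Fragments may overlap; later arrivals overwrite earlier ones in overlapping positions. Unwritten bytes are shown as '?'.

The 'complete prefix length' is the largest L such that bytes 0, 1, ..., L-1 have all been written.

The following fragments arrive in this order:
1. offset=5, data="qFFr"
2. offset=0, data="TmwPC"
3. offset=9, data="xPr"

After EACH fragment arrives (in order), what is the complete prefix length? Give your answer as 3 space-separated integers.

Answer: 0 9 12

Derivation:
Fragment 1: offset=5 data="qFFr" -> buffer=?????qFFr??? -> prefix_len=0
Fragment 2: offset=0 data="TmwPC" -> buffer=TmwPCqFFr??? -> prefix_len=9
Fragment 3: offset=9 data="xPr" -> buffer=TmwPCqFFrxPr -> prefix_len=12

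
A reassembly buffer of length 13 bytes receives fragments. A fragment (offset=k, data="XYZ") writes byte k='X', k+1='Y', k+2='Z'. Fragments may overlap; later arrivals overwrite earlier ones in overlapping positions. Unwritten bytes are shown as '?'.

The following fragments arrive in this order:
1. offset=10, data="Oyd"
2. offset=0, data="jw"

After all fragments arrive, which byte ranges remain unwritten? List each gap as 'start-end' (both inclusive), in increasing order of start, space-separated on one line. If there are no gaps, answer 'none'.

Answer: 2-9

Derivation:
Fragment 1: offset=10 len=3
Fragment 2: offset=0 len=2
Gaps: 2-9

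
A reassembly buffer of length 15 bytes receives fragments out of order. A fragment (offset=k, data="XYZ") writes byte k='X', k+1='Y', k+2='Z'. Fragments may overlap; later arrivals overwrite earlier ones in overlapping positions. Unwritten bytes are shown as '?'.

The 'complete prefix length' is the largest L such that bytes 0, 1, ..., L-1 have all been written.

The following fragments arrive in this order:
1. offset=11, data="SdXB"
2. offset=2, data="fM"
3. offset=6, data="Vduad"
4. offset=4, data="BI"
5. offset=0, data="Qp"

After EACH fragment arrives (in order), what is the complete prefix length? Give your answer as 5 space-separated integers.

Answer: 0 0 0 0 15

Derivation:
Fragment 1: offset=11 data="SdXB" -> buffer=???????????SdXB -> prefix_len=0
Fragment 2: offset=2 data="fM" -> buffer=??fM???????SdXB -> prefix_len=0
Fragment 3: offset=6 data="Vduad" -> buffer=??fM??VduadSdXB -> prefix_len=0
Fragment 4: offset=4 data="BI" -> buffer=??fMBIVduadSdXB -> prefix_len=0
Fragment 5: offset=0 data="Qp" -> buffer=QpfMBIVduadSdXB -> prefix_len=15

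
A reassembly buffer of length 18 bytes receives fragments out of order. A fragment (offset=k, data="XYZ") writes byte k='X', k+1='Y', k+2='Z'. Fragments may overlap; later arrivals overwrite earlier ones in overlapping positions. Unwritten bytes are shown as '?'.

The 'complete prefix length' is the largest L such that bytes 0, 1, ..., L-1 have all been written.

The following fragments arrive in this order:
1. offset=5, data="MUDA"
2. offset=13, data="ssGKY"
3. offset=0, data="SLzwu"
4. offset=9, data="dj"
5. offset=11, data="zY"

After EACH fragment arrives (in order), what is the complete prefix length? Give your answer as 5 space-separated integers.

Fragment 1: offset=5 data="MUDA" -> buffer=?????MUDA????????? -> prefix_len=0
Fragment 2: offset=13 data="ssGKY" -> buffer=?????MUDA????ssGKY -> prefix_len=0
Fragment 3: offset=0 data="SLzwu" -> buffer=SLzwuMUDA????ssGKY -> prefix_len=9
Fragment 4: offset=9 data="dj" -> buffer=SLzwuMUDAdj??ssGKY -> prefix_len=11
Fragment 5: offset=11 data="zY" -> buffer=SLzwuMUDAdjzYssGKY -> prefix_len=18

Answer: 0 0 9 11 18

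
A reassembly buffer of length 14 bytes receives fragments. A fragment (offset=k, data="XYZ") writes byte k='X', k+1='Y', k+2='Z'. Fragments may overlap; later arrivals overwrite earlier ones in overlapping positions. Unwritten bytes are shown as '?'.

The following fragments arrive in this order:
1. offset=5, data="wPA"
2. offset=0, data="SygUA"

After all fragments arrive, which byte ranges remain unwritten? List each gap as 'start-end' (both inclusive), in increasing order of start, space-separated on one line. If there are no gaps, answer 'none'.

Fragment 1: offset=5 len=3
Fragment 2: offset=0 len=5
Gaps: 8-13

Answer: 8-13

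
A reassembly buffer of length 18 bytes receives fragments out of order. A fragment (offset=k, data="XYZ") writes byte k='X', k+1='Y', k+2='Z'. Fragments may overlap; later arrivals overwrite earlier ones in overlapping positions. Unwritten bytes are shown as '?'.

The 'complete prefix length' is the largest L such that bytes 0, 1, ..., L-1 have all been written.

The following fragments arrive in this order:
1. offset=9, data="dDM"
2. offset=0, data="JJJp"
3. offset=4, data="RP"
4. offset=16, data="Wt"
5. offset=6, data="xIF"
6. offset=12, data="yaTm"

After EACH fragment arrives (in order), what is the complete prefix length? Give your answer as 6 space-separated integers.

Fragment 1: offset=9 data="dDM" -> buffer=?????????dDM?????? -> prefix_len=0
Fragment 2: offset=0 data="JJJp" -> buffer=JJJp?????dDM?????? -> prefix_len=4
Fragment 3: offset=4 data="RP" -> buffer=JJJpRP???dDM?????? -> prefix_len=6
Fragment 4: offset=16 data="Wt" -> buffer=JJJpRP???dDM????Wt -> prefix_len=6
Fragment 5: offset=6 data="xIF" -> buffer=JJJpRPxIFdDM????Wt -> prefix_len=12
Fragment 6: offset=12 data="yaTm" -> buffer=JJJpRPxIFdDMyaTmWt -> prefix_len=18

Answer: 0 4 6 6 12 18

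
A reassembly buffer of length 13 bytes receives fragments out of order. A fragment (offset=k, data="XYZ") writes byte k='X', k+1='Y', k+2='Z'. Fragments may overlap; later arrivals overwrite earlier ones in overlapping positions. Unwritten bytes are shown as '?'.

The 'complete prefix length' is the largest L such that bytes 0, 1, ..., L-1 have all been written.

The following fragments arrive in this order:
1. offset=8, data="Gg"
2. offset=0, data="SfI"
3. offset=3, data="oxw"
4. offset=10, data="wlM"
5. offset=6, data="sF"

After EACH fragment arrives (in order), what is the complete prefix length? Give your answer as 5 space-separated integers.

Answer: 0 3 6 6 13

Derivation:
Fragment 1: offset=8 data="Gg" -> buffer=????????Gg??? -> prefix_len=0
Fragment 2: offset=0 data="SfI" -> buffer=SfI?????Gg??? -> prefix_len=3
Fragment 3: offset=3 data="oxw" -> buffer=SfIoxw??Gg??? -> prefix_len=6
Fragment 4: offset=10 data="wlM" -> buffer=SfIoxw??GgwlM -> prefix_len=6
Fragment 5: offset=6 data="sF" -> buffer=SfIoxwsFGgwlM -> prefix_len=13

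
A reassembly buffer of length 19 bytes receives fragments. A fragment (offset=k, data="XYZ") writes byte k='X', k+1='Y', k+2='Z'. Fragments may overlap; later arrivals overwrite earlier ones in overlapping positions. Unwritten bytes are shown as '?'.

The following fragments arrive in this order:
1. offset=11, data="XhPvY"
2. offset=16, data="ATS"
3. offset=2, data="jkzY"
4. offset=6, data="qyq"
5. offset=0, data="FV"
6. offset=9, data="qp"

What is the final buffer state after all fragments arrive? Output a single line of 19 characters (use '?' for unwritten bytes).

Fragment 1: offset=11 data="XhPvY" -> buffer=???????????XhPvY???
Fragment 2: offset=16 data="ATS" -> buffer=???????????XhPvYATS
Fragment 3: offset=2 data="jkzY" -> buffer=??jkzY?????XhPvYATS
Fragment 4: offset=6 data="qyq" -> buffer=??jkzYqyq??XhPvYATS
Fragment 5: offset=0 data="FV" -> buffer=FVjkzYqyq??XhPvYATS
Fragment 6: offset=9 data="qp" -> buffer=FVjkzYqyqqpXhPvYATS

Answer: FVjkzYqyqqpXhPvYATS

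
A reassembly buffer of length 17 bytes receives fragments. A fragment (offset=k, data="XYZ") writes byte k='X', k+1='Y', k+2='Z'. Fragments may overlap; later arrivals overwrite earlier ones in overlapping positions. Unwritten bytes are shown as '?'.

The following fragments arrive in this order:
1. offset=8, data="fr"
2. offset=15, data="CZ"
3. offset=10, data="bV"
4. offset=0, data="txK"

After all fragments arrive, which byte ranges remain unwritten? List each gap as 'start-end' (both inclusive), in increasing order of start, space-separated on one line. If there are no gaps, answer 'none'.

Answer: 3-7 12-14

Derivation:
Fragment 1: offset=8 len=2
Fragment 2: offset=15 len=2
Fragment 3: offset=10 len=2
Fragment 4: offset=0 len=3
Gaps: 3-7 12-14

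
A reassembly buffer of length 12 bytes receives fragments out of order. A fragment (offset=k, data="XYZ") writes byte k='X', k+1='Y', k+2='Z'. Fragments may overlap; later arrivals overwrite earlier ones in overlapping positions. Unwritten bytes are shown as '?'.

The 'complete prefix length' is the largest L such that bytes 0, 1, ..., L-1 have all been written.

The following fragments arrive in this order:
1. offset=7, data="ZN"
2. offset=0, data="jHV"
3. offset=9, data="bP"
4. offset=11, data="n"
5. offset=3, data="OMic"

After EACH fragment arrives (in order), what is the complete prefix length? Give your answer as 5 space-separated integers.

Answer: 0 3 3 3 12

Derivation:
Fragment 1: offset=7 data="ZN" -> buffer=???????ZN??? -> prefix_len=0
Fragment 2: offset=0 data="jHV" -> buffer=jHV????ZN??? -> prefix_len=3
Fragment 3: offset=9 data="bP" -> buffer=jHV????ZNbP? -> prefix_len=3
Fragment 4: offset=11 data="n" -> buffer=jHV????ZNbPn -> prefix_len=3
Fragment 5: offset=3 data="OMic" -> buffer=jHVOMicZNbPn -> prefix_len=12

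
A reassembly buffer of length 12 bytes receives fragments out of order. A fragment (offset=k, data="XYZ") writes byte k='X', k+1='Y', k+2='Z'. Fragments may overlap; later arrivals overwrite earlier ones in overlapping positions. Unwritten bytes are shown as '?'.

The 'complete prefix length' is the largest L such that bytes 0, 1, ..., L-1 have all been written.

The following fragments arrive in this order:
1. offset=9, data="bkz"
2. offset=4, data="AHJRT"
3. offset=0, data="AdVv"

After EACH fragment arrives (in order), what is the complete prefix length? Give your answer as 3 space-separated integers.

Fragment 1: offset=9 data="bkz" -> buffer=?????????bkz -> prefix_len=0
Fragment 2: offset=4 data="AHJRT" -> buffer=????AHJRTbkz -> prefix_len=0
Fragment 3: offset=0 data="AdVv" -> buffer=AdVvAHJRTbkz -> prefix_len=12

Answer: 0 0 12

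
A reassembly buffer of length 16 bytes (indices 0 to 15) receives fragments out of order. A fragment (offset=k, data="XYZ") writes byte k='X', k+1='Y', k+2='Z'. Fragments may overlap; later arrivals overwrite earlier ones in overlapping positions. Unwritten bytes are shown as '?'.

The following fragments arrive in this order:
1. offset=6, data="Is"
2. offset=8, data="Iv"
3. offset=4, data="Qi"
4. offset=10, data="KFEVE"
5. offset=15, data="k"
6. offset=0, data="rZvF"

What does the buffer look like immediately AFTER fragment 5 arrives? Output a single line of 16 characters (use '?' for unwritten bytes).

Fragment 1: offset=6 data="Is" -> buffer=??????Is????????
Fragment 2: offset=8 data="Iv" -> buffer=??????IsIv??????
Fragment 3: offset=4 data="Qi" -> buffer=????QiIsIv??????
Fragment 4: offset=10 data="KFEVE" -> buffer=????QiIsIvKFEVE?
Fragment 5: offset=15 data="k" -> buffer=????QiIsIvKFEVEk

Answer: ????QiIsIvKFEVEk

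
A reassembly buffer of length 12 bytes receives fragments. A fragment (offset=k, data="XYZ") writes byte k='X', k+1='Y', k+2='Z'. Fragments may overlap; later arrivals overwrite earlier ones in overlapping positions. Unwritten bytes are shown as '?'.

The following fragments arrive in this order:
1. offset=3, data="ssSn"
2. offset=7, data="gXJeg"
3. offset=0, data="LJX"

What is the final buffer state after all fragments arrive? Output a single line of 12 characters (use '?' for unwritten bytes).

Fragment 1: offset=3 data="ssSn" -> buffer=???ssSn?????
Fragment 2: offset=7 data="gXJeg" -> buffer=???ssSngXJeg
Fragment 3: offset=0 data="LJX" -> buffer=LJXssSngXJeg

Answer: LJXssSngXJeg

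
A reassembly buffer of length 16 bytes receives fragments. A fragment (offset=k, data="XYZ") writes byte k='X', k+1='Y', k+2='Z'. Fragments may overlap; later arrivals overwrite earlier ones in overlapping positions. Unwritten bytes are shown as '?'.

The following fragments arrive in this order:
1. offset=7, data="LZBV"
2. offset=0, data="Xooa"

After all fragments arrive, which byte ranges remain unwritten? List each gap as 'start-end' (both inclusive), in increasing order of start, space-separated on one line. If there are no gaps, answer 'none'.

Answer: 4-6 11-15

Derivation:
Fragment 1: offset=7 len=4
Fragment 2: offset=0 len=4
Gaps: 4-6 11-15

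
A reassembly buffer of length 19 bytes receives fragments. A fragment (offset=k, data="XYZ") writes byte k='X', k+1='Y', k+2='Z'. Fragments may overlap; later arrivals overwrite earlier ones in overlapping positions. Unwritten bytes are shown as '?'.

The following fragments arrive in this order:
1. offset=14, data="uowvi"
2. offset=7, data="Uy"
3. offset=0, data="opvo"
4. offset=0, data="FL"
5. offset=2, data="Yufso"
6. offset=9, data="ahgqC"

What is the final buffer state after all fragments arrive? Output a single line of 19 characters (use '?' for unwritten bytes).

Fragment 1: offset=14 data="uowvi" -> buffer=??????????????uowvi
Fragment 2: offset=7 data="Uy" -> buffer=???????Uy?????uowvi
Fragment 3: offset=0 data="opvo" -> buffer=opvo???Uy?????uowvi
Fragment 4: offset=0 data="FL" -> buffer=FLvo???Uy?????uowvi
Fragment 5: offset=2 data="Yufso" -> buffer=FLYufsoUy?????uowvi
Fragment 6: offset=9 data="ahgqC" -> buffer=FLYufsoUyahgqCuowvi

Answer: FLYufsoUyahgqCuowvi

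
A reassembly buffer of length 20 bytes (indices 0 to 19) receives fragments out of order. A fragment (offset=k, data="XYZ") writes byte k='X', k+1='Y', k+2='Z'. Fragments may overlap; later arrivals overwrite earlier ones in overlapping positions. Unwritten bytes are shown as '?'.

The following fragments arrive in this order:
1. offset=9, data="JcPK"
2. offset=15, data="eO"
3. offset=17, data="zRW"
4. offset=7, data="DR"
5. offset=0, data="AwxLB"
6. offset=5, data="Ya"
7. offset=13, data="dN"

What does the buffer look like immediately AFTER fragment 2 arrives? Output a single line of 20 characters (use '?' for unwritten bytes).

Fragment 1: offset=9 data="JcPK" -> buffer=?????????JcPK???????
Fragment 2: offset=15 data="eO" -> buffer=?????????JcPK??eO???

Answer: ?????????JcPK??eO???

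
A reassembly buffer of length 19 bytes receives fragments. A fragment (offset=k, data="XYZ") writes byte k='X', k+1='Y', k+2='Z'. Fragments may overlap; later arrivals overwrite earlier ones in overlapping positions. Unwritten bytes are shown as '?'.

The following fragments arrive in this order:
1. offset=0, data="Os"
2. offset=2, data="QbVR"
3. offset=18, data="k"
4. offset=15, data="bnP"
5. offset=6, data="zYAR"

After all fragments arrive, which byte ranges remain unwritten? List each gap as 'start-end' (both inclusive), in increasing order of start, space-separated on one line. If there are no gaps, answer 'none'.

Answer: 10-14

Derivation:
Fragment 1: offset=0 len=2
Fragment 2: offset=2 len=4
Fragment 3: offset=18 len=1
Fragment 4: offset=15 len=3
Fragment 5: offset=6 len=4
Gaps: 10-14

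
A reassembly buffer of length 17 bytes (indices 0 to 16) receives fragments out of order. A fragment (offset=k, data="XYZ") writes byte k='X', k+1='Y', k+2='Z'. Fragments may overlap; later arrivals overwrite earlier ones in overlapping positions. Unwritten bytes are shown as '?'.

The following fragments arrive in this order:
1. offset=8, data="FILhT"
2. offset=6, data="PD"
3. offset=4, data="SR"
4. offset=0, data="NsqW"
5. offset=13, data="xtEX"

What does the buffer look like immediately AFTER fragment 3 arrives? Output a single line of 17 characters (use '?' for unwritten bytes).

Answer: ????SRPDFILhT????

Derivation:
Fragment 1: offset=8 data="FILhT" -> buffer=????????FILhT????
Fragment 2: offset=6 data="PD" -> buffer=??????PDFILhT????
Fragment 3: offset=4 data="SR" -> buffer=????SRPDFILhT????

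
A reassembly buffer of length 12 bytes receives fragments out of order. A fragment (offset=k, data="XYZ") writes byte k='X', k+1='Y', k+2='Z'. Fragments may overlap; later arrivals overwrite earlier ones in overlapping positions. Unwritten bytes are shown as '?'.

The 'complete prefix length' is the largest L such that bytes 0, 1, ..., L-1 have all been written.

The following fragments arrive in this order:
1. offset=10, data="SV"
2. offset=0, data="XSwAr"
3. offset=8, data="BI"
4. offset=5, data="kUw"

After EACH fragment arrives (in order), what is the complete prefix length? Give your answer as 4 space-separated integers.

Fragment 1: offset=10 data="SV" -> buffer=??????????SV -> prefix_len=0
Fragment 2: offset=0 data="XSwAr" -> buffer=XSwAr?????SV -> prefix_len=5
Fragment 3: offset=8 data="BI" -> buffer=XSwAr???BISV -> prefix_len=5
Fragment 4: offset=5 data="kUw" -> buffer=XSwArkUwBISV -> prefix_len=12

Answer: 0 5 5 12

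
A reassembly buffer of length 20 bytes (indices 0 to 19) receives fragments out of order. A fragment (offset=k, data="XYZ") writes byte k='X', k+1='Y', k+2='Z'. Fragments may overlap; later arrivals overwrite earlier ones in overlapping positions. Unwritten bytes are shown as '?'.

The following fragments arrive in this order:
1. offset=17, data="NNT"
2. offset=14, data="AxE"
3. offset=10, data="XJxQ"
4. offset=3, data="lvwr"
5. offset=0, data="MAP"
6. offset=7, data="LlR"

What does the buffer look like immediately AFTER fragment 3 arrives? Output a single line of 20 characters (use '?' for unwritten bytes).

Answer: ??????????XJxQAxENNT

Derivation:
Fragment 1: offset=17 data="NNT" -> buffer=?????????????????NNT
Fragment 2: offset=14 data="AxE" -> buffer=??????????????AxENNT
Fragment 3: offset=10 data="XJxQ" -> buffer=??????????XJxQAxENNT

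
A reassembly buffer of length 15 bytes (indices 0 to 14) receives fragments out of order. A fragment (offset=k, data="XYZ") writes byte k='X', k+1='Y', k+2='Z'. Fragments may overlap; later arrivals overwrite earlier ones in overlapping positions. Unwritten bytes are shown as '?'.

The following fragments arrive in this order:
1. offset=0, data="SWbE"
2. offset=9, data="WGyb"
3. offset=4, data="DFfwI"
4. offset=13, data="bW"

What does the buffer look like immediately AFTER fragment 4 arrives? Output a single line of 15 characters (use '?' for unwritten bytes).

Answer: SWbEDFfwIWGybbW

Derivation:
Fragment 1: offset=0 data="SWbE" -> buffer=SWbE???????????
Fragment 2: offset=9 data="WGyb" -> buffer=SWbE?????WGyb??
Fragment 3: offset=4 data="DFfwI" -> buffer=SWbEDFfwIWGyb??
Fragment 4: offset=13 data="bW" -> buffer=SWbEDFfwIWGybbW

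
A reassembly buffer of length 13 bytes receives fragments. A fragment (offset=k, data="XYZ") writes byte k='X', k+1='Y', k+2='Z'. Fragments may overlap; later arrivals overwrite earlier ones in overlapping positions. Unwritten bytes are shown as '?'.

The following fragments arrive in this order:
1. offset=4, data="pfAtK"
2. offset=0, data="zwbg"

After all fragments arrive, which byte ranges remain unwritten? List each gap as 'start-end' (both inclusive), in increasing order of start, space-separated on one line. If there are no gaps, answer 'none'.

Answer: 9-12

Derivation:
Fragment 1: offset=4 len=5
Fragment 2: offset=0 len=4
Gaps: 9-12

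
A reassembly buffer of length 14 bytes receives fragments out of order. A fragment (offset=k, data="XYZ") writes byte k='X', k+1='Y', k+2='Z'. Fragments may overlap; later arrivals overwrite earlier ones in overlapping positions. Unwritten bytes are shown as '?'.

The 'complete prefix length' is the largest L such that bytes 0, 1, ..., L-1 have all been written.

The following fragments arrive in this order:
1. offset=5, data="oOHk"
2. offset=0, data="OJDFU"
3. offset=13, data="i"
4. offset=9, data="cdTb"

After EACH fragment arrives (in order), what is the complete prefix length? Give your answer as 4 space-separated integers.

Answer: 0 9 9 14

Derivation:
Fragment 1: offset=5 data="oOHk" -> buffer=?????oOHk????? -> prefix_len=0
Fragment 2: offset=0 data="OJDFU" -> buffer=OJDFUoOHk????? -> prefix_len=9
Fragment 3: offset=13 data="i" -> buffer=OJDFUoOHk????i -> prefix_len=9
Fragment 4: offset=9 data="cdTb" -> buffer=OJDFUoOHkcdTbi -> prefix_len=14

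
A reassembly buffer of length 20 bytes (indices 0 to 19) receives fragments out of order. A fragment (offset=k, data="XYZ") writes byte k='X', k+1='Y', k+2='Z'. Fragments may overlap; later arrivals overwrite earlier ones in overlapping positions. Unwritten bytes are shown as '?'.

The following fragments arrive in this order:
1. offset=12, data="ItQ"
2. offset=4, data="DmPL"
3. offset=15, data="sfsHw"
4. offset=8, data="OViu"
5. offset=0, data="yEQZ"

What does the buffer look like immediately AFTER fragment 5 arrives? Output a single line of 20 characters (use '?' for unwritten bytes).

Fragment 1: offset=12 data="ItQ" -> buffer=????????????ItQ?????
Fragment 2: offset=4 data="DmPL" -> buffer=????DmPL????ItQ?????
Fragment 3: offset=15 data="sfsHw" -> buffer=????DmPL????ItQsfsHw
Fragment 4: offset=8 data="OViu" -> buffer=????DmPLOViuItQsfsHw
Fragment 5: offset=0 data="yEQZ" -> buffer=yEQZDmPLOViuItQsfsHw

Answer: yEQZDmPLOViuItQsfsHw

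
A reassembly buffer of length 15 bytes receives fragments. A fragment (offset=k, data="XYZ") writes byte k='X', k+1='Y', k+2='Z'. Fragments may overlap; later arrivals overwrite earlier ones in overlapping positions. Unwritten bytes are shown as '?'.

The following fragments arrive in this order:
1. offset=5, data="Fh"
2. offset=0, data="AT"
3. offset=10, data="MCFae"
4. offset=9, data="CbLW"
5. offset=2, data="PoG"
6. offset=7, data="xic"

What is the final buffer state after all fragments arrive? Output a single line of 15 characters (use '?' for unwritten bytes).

Answer: ATPoGFhxicbLWae

Derivation:
Fragment 1: offset=5 data="Fh" -> buffer=?????Fh????????
Fragment 2: offset=0 data="AT" -> buffer=AT???Fh????????
Fragment 3: offset=10 data="MCFae" -> buffer=AT???Fh???MCFae
Fragment 4: offset=9 data="CbLW" -> buffer=AT???Fh??CbLWae
Fragment 5: offset=2 data="PoG" -> buffer=ATPoGFh??CbLWae
Fragment 6: offset=7 data="xic" -> buffer=ATPoGFhxicbLWae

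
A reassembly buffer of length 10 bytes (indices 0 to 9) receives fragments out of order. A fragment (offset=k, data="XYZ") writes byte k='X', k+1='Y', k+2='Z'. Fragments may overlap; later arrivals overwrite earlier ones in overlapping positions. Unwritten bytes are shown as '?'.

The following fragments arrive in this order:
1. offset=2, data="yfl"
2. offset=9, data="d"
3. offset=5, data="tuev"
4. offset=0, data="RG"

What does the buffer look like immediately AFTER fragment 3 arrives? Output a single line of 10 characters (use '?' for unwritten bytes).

Answer: ??yfltuevd

Derivation:
Fragment 1: offset=2 data="yfl" -> buffer=??yfl?????
Fragment 2: offset=9 data="d" -> buffer=??yfl????d
Fragment 3: offset=5 data="tuev" -> buffer=??yfltuevd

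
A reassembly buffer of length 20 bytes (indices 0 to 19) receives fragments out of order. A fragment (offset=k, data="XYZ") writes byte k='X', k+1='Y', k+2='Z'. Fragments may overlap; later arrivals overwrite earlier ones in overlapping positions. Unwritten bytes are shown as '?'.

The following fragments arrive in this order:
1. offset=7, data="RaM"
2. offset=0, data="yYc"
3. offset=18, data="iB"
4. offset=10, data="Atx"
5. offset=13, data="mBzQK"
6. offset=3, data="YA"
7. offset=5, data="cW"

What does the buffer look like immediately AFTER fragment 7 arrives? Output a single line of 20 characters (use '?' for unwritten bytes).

Answer: yYcYAcWRaMAtxmBzQKiB

Derivation:
Fragment 1: offset=7 data="RaM" -> buffer=???????RaM??????????
Fragment 2: offset=0 data="yYc" -> buffer=yYc????RaM??????????
Fragment 3: offset=18 data="iB" -> buffer=yYc????RaM????????iB
Fragment 4: offset=10 data="Atx" -> buffer=yYc????RaMAtx?????iB
Fragment 5: offset=13 data="mBzQK" -> buffer=yYc????RaMAtxmBzQKiB
Fragment 6: offset=3 data="YA" -> buffer=yYcYA??RaMAtxmBzQKiB
Fragment 7: offset=5 data="cW" -> buffer=yYcYAcWRaMAtxmBzQKiB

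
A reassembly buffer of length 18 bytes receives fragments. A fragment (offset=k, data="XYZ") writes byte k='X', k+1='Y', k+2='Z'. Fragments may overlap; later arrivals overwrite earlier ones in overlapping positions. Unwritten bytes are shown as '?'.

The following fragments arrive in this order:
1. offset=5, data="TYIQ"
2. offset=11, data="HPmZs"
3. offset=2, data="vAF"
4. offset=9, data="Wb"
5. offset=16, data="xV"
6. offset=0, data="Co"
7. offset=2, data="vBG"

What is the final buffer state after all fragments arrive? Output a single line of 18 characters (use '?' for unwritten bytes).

Fragment 1: offset=5 data="TYIQ" -> buffer=?????TYIQ?????????
Fragment 2: offset=11 data="HPmZs" -> buffer=?????TYIQ??HPmZs??
Fragment 3: offset=2 data="vAF" -> buffer=??vAFTYIQ??HPmZs??
Fragment 4: offset=9 data="Wb" -> buffer=??vAFTYIQWbHPmZs??
Fragment 5: offset=16 data="xV" -> buffer=??vAFTYIQWbHPmZsxV
Fragment 6: offset=0 data="Co" -> buffer=CovAFTYIQWbHPmZsxV
Fragment 7: offset=2 data="vBG" -> buffer=CovBGTYIQWbHPmZsxV

Answer: CovBGTYIQWbHPmZsxV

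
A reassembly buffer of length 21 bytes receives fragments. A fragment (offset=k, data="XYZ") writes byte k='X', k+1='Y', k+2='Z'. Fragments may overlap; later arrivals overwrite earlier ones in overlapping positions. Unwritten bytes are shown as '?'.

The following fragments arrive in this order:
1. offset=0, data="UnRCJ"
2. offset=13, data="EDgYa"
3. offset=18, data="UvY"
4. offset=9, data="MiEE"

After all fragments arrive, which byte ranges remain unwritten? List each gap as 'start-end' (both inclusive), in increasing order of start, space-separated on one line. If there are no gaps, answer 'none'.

Answer: 5-8

Derivation:
Fragment 1: offset=0 len=5
Fragment 2: offset=13 len=5
Fragment 3: offset=18 len=3
Fragment 4: offset=9 len=4
Gaps: 5-8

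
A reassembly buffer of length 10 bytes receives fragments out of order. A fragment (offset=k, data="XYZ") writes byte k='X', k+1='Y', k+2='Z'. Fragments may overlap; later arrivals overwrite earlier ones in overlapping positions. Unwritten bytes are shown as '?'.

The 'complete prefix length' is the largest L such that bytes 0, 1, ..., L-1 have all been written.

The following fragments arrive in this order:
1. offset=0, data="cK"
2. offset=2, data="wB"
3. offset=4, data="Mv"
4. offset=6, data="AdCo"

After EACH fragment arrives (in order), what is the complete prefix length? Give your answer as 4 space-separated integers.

Fragment 1: offset=0 data="cK" -> buffer=cK???????? -> prefix_len=2
Fragment 2: offset=2 data="wB" -> buffer=cKwB?????? -> prefix_len=4
Fragment 3: offset=4 data="Mv" -> buffer=cKwBMv???? -> prefix_len=6
Fragment 4: offset=6 data="AdCo" -> buffer=cKwBMvAdCo -> prefix_len=10

Answer: 2 4 6 10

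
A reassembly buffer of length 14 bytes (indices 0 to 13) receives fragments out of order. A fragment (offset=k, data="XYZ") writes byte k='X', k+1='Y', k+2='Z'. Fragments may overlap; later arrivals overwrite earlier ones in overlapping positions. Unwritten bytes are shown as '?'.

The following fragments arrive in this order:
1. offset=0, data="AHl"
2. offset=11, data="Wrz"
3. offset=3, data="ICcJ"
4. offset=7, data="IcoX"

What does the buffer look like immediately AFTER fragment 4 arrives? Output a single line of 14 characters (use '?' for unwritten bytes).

Fragment 1: offset=0 data="AHl" -> buffer=AHl???????????
Fragment 2: offset=11 data="Wrz" -> buffer=AHl????????Wrz
Fragment 3: offset=3 data="ICcJ" -> buffer=AHlICcJ????Wrz
Fragment 4: offset=7 data="IcoX" -> buffer=AHlICcJIcoXWrz

Answer: AHlICcJIcoXWrz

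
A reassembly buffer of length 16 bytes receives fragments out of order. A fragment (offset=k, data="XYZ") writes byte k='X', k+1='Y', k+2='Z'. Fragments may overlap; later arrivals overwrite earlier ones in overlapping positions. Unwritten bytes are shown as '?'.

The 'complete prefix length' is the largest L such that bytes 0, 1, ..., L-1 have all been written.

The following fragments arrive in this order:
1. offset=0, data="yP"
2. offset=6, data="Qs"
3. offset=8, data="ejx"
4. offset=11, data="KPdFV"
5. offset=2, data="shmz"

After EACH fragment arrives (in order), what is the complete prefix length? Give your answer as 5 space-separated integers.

Answer: 2 2 2 2 16

Derivation:
Fragment 1: offset=0 data="yP" -> buffer=yP?????????????? -> prefix_len=2
Fragment 2: offset=6 data="Qs" -> buffer=yP????Qs???????? -> prefix_len=2
Fragment 3: offset=8 data="ejx" -> buffer=yP????Qsejx????? -> prefix_len=2
Fragment 4: offset=11 data="KPdFV" -> buffer=yP????QsejxKPdFV -> prefix_len=2
Fragment 5: offset=2 data="shmz" -> buffer=yPshmzQsejxKPdFV -> prefix_len=16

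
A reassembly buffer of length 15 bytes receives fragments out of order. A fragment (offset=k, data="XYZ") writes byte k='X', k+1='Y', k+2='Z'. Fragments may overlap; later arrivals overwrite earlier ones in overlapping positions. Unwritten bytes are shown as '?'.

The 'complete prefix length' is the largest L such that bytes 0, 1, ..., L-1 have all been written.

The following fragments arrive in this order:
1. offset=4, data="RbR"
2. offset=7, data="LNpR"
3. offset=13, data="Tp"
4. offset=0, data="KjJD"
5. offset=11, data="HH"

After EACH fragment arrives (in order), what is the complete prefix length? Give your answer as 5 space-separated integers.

Fragment 1: offset=4 data="RbR" -> buffer=????RbR???????? -> prefix_len=0
Fragment 2: offset=7 data="LNpR" -> buffer=????RbRLNpR???? -> prefix_len=0
Fragment 3: offset=13 data="Tp" -> buffer=????RbRLNpR??Tp -> prefix_len=0
Fragment 4: offset=0 data="KjJD" -> buffer=KjJDRbRLNpR??Tp -> prefix_len=11
Fragment 5: offset=11 data="HH" -> buffer=KjJDRbRLNpRHHTp -> prefix_len=15

Answer: 0 0 0 11 15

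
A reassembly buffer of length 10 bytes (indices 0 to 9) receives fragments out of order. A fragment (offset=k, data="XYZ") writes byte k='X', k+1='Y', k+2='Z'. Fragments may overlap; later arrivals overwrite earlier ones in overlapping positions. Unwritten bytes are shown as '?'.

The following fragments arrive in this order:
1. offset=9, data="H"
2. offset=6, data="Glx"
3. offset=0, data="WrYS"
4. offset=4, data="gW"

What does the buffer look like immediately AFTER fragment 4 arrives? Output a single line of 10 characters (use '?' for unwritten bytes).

Fragment 1: offset=9 data="H" -> buffer=?????????H
Fragment 2: offset=6 data="Glx" -> buffer=??????GlxH
Fragment 3: offset=0 data="WrYS" -> buffer=WrYS??GlxH
Fragment 4: offset=4 data="gW" -> buffer=WrYSgWGlxH

Answer: WrYSgWGlxH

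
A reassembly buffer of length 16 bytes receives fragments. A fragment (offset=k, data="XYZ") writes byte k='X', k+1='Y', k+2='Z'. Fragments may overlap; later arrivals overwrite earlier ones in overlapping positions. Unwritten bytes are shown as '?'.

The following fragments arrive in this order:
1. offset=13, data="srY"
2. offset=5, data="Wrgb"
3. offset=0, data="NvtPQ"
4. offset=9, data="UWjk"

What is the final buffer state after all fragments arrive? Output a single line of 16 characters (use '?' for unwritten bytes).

Answer: NvtPQWrgbUWjksrY

Derivation:
Fragment 1: offset=13 data="srY" -> buffer=?????????????srY
Fragment 2: offset=5 data="Wrgb" -> buffer=?????Wrgb????srY
Fragment 3: offset=0 data="NvtPQ" -> buffer=NvtPQWrgb????srY
Fragment 4: offset=9 data="UWjk" -> buffer=NvtPQWrgbUWjksrY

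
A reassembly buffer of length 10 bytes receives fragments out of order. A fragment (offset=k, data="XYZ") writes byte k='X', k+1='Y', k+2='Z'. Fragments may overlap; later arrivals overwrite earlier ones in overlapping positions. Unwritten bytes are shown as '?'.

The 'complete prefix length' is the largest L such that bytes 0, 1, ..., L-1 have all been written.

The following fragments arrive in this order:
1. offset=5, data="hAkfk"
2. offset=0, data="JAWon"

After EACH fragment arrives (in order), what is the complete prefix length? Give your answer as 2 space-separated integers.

Answer: 0 10

Derivation:
Fragment 1: offset=5 data="hAkfk" -> buffer=?????hAkfk -> prefix_len=0
Fragment 2: offset=0 data="JAWon" -> buffer=JAWonhAkfk -> prefix_len=10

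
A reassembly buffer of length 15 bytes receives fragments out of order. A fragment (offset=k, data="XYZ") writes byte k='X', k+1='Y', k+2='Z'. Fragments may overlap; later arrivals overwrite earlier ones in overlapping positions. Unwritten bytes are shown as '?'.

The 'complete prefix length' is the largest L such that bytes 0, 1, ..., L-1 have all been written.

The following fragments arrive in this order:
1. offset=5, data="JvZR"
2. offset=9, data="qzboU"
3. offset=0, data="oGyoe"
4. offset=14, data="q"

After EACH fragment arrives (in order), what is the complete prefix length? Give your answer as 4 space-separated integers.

Fragment 1: offset=5 data="JvZR" -> buffer=?????JvZR?????? -> prefix_len=0
Fragment 2: offset=9 data="qzboU" -> buffer=?????JvZRqzboU? -> prefix_len=0
Fragment 3: offset=0 data="oGyoe" -> buffer=oGyoeJvZRqzboU? -> prefix_len=14
Fragment 4: offset=14 data="q" -> buffer=oGyoeJvZRqzboUq -> prefix_len=15

Answer: 0 0 14 15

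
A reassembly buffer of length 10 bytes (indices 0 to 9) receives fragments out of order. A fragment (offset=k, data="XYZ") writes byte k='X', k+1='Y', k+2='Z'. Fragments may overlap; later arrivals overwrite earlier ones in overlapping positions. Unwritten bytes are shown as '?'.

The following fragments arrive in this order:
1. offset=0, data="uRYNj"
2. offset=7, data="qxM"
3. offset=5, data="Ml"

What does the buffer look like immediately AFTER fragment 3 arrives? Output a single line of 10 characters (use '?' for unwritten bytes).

Fragment 1: offset=0 data="uRYNj" -> buffer=uRYNj?????
Fragment 2: offset=7 data="qxM" -> buffer=uRYNj??qxM
Fragment 3: offset=5 data="Ml" -> buffer=uRYNjMlqxM

Answer: uRYNjMlqxM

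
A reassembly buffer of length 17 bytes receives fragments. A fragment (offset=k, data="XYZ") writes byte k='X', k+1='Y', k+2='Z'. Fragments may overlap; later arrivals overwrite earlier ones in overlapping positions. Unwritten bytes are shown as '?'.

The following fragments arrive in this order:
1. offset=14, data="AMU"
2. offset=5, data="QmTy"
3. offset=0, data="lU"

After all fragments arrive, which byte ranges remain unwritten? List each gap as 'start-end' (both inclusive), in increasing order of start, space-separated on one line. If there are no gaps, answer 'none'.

Fragment 1: offset=14 len=3
Fragment 2: offset=5 len=4
Fragment 3: offset=0 len=2
Gaps: 2-4 9-13

Answer: 2-4 9-13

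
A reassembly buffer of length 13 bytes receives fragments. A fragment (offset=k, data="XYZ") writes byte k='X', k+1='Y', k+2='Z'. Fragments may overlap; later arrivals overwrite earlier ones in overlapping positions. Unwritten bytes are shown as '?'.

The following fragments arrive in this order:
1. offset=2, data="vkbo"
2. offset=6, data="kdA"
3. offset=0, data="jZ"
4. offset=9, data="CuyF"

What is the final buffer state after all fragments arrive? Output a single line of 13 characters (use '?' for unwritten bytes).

Fragment 1: offset=2 data="vkbo" -> buffer=??vkbo???????
Fragment 2: offset=6 data="kdA" -> buffer=??vkbokdA????
Fragment 3: offset=0 data="jZ" -> buffer=jZvkbokdA????
Fragment 4: offset=9 data="CuyF" -> buffer=jZvkbokdACuyF

Answer: jZvkbokdACuyF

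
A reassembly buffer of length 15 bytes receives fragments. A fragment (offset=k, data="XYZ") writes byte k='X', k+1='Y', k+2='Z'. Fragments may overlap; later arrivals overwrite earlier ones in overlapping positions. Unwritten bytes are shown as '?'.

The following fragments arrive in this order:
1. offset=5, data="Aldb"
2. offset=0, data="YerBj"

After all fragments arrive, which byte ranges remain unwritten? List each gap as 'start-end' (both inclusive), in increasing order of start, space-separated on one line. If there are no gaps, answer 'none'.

Answer: 9-14

Derivation:
Fragment 1: offset=5 len=4
Fragment 2: offset=0 len=5
Gaps: 9-14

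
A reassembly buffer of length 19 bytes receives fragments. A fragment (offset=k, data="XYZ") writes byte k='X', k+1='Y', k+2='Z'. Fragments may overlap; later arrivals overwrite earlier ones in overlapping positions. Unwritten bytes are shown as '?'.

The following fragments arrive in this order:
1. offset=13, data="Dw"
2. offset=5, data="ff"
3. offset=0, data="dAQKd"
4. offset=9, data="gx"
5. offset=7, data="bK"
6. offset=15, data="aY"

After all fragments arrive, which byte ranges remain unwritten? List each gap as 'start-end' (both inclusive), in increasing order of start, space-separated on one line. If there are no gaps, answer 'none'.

Answer: 11-12 17-18

Derivation:
Fragment 1: offset=13 len=2
Fragment 2: offset=5 len=2
Fragment 3: offset=0 len=5
Fragment 4: offset=9 len=2
Fragment 5: offset=7 len=2
Fragment 6: offset=15 len=2
Gaps: 11-12 17-18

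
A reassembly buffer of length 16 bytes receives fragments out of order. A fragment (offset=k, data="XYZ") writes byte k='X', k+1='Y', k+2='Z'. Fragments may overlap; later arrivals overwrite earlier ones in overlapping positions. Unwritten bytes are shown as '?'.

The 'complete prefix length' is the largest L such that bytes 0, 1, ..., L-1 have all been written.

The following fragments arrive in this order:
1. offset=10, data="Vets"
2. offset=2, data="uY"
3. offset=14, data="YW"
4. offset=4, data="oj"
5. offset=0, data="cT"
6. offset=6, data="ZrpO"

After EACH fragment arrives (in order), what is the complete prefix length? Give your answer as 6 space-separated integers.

Fragment 1: offset=10 data="Vets" -> buffer=??????????Vets?? -> prefix_len=0
Fragment 2: offset=2 data="uY" -> buffer=??uY??????Vets?? -> prefix_len=0
Fragment 3: offset=14 data="YW" -> buffer=??uY??????VetsYW -> prefix_len=0
Fragment 4: offset=4 data="oj" -> buffer=??uYoj????VetsYW -> prefix_len=0
Fragment 5: offset=0 data="cT" -> buffer=cTuYoj????VetsYW -> prefix_len=6
Fragment 6: offset=6 data="ZrpO" -> buffer=cTuYojZrpOVetsYW -> prefix_len=16

Answer: 0 0 0 0 6 16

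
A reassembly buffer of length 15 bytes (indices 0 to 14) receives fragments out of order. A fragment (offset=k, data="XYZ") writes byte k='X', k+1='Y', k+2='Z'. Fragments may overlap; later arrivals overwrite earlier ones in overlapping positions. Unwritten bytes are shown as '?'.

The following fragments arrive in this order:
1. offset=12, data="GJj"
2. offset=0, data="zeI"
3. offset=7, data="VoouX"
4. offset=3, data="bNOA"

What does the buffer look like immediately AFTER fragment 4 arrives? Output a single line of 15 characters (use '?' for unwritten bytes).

Answer: zeIbNOAVoouXGJj

Derivation:
Fragment 1: offset=12 data="GJj" -> buffer=????????????GJj
Fragment 2: offset=0 data="zeI" -> buffer=zeI?????????GJj
Fragment 3: offset=7 data="VoouX" -> buffer=zeI????VoouXGJj
Fragment 4: offset=3 data="bNOA" -> buffer=zeIbNOAVoouXGJj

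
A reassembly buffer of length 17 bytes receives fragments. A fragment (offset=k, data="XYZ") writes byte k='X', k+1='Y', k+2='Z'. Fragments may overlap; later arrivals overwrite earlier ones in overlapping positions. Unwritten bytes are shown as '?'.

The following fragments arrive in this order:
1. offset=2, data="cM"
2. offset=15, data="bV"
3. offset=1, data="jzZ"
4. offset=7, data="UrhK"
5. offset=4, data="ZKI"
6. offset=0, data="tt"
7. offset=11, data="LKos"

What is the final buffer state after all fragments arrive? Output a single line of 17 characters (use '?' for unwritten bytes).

Fragment 1: offset=2 data="cM" -> buffer=??cM?????????????
Fragment 2: offset=15 data="bV" -> buffer=??cM???????????bV
Fragment 3: offset=1 data="jzZ" -> buffer=?jzZ???????????bV
Fragment 4: offset=7 data="UrhK" -> buffer=?jzZ???UrhK????bV
Fragment 5: offset=4 data="ZKI" -> buffer=?jzZZKIUrhK????bV
Fragment 6: offset=0 data="tt" -> buffer=ttzZZKIUrhK????bV
Fragment 7: offset=11 data="LKos" -> buffer=ttzZZKIUrhKLKosbV

Answer: ttzZZKIUrhKLKosbV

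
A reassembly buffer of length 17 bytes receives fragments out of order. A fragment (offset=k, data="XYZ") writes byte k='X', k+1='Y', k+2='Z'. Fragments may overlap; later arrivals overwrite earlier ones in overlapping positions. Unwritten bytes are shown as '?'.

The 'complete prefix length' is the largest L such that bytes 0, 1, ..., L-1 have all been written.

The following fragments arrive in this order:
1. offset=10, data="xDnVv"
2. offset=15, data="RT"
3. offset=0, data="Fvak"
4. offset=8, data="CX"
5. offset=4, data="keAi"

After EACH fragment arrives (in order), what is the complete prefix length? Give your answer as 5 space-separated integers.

Answer: 0 0 4 4 17

Derivation:
Fragment 1: offset=10 data="xDnVv" -> buffer=??????????xDnVv?? -> prefix_len=0
Fragment 2: offset=15 data="RT" -> buffer=??????????xDnVvRT -> prefix_len=0
Fragment 3: offset=0 data="Fvak" -> buffer=Fvak??????xDnVvRT -> prefix_len=4
Fragment 4: offset=8 data="CX" -> buffer=Fvak????CXxDnVvRT -> prefix_len=4
Fragment 5: offset=4 data="keAi" -> buffer=FvakkeAiCXxDnVvRT -> prefix_len=17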